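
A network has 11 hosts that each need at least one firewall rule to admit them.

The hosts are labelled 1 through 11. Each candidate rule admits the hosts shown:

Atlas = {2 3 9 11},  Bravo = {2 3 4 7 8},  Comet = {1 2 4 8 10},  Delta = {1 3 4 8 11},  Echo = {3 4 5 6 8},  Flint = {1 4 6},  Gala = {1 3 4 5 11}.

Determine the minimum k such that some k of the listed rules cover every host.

4

Take {Atlas, Bravo, Comet, Echo}. Their union is {1, 2, 3, 4, 5, 6, 7, 8, 9, 10, 11}, which is all 11 hosts.
No 3 of the 7 rules cover everything (all 35 combinations miss at least one host), so 4 is optimal.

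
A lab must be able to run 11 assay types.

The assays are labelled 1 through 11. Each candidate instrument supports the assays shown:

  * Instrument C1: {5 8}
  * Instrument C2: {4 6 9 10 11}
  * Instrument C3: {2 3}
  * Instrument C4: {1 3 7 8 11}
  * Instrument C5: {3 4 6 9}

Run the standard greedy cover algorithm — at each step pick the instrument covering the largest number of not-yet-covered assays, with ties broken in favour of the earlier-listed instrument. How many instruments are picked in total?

Greedy: pick C2 (covers 5 new) → pick C4 (covers 4 new) → pick C1 (covers 1 new) → pick C3 (covers 1 new). Total picks: 4.

4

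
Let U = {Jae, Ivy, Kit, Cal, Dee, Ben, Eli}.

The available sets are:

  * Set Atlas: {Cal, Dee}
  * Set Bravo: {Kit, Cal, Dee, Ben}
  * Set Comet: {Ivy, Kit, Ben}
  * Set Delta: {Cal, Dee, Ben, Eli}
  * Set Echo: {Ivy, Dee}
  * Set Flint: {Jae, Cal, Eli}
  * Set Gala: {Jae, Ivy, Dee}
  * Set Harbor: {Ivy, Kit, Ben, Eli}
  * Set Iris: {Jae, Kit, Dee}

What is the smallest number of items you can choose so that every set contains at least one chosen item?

The 3 items {Kit, Cal, Dee} hit every set.
No choice of 2 items meets every set, so 3 is the minimum.

3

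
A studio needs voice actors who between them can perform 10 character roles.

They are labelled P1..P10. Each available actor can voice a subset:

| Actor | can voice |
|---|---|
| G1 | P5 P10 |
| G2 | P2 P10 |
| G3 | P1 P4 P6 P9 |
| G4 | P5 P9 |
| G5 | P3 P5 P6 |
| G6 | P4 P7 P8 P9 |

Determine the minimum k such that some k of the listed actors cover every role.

Take {G2, G3, G5, G6}. Their union is {P1, P2, P3, P4, P5, P6, P7, P8, P9, P10}, which is all 10 roles.
Only G3 contains P1, so G3 is forced; the remaining 6 roles need at least 3 more actors (each remaining actor adds at most 2) — so at least 4 actors are needed, and 4 is optimal.

4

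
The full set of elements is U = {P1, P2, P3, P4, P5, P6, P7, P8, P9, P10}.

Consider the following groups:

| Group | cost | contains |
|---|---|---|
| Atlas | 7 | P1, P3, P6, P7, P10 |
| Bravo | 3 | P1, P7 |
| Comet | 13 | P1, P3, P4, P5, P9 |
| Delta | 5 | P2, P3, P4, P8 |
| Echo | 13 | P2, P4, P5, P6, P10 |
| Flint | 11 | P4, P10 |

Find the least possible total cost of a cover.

25

Atlas, Comet, Delta together cover every element (Atlas ∪ Comet ∪ Delta = {P1, P2, P3, P4, P5, P6, P7, P8, P9, P10}); total cost 7 + 13 + 5 = 25.
The greedy pick Delta, Bravo, Atlas, Comet costs 28; no covering selection beats 25.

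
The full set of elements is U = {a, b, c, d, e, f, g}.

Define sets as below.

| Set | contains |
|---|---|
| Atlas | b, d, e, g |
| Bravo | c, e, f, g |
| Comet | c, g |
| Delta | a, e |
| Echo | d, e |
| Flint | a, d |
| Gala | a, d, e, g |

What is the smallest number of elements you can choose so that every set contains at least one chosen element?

3

H = {a, c, e} meets every set (each contains at least one member of H), and |H| = 3.
No choice of 2 elements meets every set, so 3 is the minimum.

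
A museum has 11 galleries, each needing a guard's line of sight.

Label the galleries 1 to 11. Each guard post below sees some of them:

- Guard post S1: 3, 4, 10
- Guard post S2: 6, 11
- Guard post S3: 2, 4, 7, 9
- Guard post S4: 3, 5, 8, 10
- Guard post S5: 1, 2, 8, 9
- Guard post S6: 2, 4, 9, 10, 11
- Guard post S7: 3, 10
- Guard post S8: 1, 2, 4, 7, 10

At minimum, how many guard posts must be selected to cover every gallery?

S2 and S3 and S4 and S8 together: S2 ∪ S3 ∪ S4 ∪ S8 = {1, 2, 3, 4, 5, 6, 7, 8, 9, 10, 11} — every gallery is covered.
No 3 of the 8 guard posts cover everything (all 56 combinations miss at least one gallery), so 4 is optimal.

4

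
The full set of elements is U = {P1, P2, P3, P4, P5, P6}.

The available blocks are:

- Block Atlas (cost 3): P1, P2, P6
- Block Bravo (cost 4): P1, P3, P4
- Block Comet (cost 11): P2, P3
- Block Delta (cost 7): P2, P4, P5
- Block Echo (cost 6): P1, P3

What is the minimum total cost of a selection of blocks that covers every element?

Atlas, Bravo, Delta together cover every element (Atlas ∪ Bravo ∪ Delta = {P1, P2, P3, P4, P5, P6}); total cost 3 + 4 + 7 = 14.
No covering selection has total cost below 14.

14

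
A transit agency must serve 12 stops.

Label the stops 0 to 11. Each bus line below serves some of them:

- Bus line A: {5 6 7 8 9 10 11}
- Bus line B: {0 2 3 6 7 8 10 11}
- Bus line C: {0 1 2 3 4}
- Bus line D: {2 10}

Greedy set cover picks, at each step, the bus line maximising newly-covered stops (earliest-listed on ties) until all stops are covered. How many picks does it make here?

3

Greedy: pick B (covers 8 new) → pick A (covers 2 new) → pick C (covers 2 new). Total picks: 3.
(The true minimum cover uses only 2 bus lines, so greedy is not optimal here.)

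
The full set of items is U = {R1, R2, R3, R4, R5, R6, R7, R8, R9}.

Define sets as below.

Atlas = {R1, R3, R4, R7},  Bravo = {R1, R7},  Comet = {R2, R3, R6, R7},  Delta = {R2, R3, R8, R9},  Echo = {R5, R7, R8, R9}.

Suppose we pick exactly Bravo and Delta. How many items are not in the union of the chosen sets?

3

Union of Bravo, Delta = {R1, R2, R3, R7, R8, R9}.
Not covered: R4, R5, R6 — 3 items.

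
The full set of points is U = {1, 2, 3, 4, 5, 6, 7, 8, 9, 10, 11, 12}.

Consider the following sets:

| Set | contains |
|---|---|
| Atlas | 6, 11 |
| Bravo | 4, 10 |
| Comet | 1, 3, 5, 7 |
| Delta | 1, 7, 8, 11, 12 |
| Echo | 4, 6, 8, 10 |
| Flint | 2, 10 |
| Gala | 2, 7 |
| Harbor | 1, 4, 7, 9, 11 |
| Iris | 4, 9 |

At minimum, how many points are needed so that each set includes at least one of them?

The 4 points {1, 2, 4, 6} hit every set.
The sets Atlas, Comet, Flint, Iris are pairwise disjoint, so any hitting set needs a separate point for each — at least 4. Hence 4 is optimal.

4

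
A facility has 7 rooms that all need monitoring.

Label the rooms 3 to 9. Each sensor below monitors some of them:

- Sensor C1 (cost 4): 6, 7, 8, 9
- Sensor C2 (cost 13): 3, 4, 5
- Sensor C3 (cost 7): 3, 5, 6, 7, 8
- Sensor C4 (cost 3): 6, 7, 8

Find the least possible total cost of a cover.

C1, C2 together cover every room (C1 ∪ C2 = {3, 4, 5, 6, 7, 8, 9}); total cost 4 + 13 = 17.
The greedy pick C1, C3, C2 costs 24; no covering selection beats 17.

17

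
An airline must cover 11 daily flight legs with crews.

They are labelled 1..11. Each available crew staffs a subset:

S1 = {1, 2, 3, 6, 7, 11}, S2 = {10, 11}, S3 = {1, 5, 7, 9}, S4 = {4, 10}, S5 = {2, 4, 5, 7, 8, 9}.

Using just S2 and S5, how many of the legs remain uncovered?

3

Union of S2, S5 = {2, 4, 5, 7, 8, 9, 10, 11}.
Not covered: 1, 3, 6 — 3 legs.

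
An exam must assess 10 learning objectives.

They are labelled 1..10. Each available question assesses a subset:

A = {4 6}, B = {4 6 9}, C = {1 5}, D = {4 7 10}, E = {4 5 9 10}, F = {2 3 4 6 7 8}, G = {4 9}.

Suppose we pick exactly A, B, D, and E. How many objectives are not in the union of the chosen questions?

4

Union of A, B, D, E = {4, 5, 6, 7, 9, 10}.
Not covered: 1, 2, 3, 8 — 4 objectives.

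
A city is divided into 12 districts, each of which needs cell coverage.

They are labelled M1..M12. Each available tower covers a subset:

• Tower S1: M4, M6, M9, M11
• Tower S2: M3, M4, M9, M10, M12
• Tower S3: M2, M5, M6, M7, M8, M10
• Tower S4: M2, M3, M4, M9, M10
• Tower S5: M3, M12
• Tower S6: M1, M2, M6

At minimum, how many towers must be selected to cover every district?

S1 and S3 and S5 and S6 together: S1 ∪ S3 ∪ S5 ∪ S6 = {M1, M2, M3, M4, M5, M6, M7, M8, M9, M10, M11, M12} — every district is covered.
No 3 of the 6 towers cover everything (all 20 combinations miss at least one district), so 4 is optimal.

4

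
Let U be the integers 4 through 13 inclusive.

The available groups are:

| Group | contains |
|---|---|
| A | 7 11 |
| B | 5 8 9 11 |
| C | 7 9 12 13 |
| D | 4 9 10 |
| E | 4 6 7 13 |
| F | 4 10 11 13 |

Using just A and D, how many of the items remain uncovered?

Union of A, D = {4, 7, 9, 10, 11}.
Not covered: 5, 6, 8, 12, 13 — 5 items.

5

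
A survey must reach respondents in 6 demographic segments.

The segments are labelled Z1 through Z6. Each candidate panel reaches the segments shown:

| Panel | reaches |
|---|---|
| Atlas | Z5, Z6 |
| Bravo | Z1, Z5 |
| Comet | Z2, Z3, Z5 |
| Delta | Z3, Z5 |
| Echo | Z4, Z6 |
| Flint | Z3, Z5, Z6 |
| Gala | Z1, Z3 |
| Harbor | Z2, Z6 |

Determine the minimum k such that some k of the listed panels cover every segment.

3

Bravo and Comet and Echo together: Bravo ∪ Comet ∪ Echo = {Z1, Z2, Z3, Z4, Z5, Z6} — every segment is covered.
Only Echo contains Z4, so Echo is forced; the remaining 4 segments need at least 2 more panels (each remaining panel adds at most 3) — so at least 3 panels are needed, and 3 is optimal.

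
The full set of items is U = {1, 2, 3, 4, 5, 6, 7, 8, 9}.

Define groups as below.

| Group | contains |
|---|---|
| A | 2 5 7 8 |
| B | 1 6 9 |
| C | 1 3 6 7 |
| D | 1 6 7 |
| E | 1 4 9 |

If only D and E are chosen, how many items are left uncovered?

4

Union of D, E = {1, 4, 6, 7, 9}.
Not covered: 2, 3, 5, 8 — 4 items.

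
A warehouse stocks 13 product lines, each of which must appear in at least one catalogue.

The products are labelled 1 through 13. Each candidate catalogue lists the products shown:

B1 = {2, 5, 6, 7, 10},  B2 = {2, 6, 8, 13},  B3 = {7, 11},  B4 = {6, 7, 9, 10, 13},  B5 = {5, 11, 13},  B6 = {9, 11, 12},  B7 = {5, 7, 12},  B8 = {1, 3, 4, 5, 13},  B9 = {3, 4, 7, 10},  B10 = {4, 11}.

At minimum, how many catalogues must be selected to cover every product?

B2 and B4 and B6 and B8 together: B2 ∪ B4 ∪ B6 ∪ B8 = {1, 2, 3, 4, 5, 6, 7, 8, 9, 10, 11, 12, 13} — every product is covered.
Only B2 contains 8, so B2 is forced; the remaining 9 products need at least 3 more catalogues (each remaining catalogue adds at most 4) — so at least 4 catalogues are needed, and 4 is optimal.

4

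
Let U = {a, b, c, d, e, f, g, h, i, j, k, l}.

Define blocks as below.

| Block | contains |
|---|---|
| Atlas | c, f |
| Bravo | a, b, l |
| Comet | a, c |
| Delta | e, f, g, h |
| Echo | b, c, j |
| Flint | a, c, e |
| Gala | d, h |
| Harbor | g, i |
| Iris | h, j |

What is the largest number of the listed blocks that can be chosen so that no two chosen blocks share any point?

Atlas, Bravo, Gala, Harbor are pairwise disjoint (Atlas={c,f}; Bravo={a,b,l}; Gala={d,h}; Harbor={g,i}).
Every remaining block overlaps one of these, and no 5 of the listed blocks are pairwise disjoint, so 4 is the maximum.

4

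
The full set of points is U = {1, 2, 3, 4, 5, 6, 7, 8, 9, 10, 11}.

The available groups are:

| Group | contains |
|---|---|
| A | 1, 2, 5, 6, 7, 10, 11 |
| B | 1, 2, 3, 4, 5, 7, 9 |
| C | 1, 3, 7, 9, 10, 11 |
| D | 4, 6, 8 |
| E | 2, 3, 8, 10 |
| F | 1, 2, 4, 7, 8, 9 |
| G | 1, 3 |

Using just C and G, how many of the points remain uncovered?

Union of C, G = {1, 3, 7, 9, 10, 11}.
Not covered: 2, 4, 5, 6, 8 — 5 points.

5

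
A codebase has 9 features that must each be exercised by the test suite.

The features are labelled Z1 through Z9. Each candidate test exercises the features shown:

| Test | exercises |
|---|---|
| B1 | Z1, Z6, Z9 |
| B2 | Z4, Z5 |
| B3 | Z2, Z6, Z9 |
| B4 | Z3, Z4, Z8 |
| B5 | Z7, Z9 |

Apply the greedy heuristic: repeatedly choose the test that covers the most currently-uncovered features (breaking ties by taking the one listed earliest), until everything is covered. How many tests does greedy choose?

Greedy: pick B1 (covers 3 new) → pick B4 (covers 3 new) → pick B2 (covers 1 new) → pick B3 (covers 1 new) → pick B5 (covers 1 new). Total picks: 5.

5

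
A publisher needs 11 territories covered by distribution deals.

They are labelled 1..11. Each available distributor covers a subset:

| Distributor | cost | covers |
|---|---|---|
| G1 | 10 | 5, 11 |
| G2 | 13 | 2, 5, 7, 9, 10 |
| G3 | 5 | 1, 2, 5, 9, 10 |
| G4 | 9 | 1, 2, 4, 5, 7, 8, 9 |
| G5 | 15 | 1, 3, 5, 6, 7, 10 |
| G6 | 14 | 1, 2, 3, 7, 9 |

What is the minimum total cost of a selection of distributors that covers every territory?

34

G1, G4, G5 together cover every territory (G1 ∪ G4 ∪ G5 = {1, 2, 3, 4, 5, 6, 7, 8, 9, 10, 11}); total cost 10 + 9 + 15 = 34.
The greedy pick G3, G4, G5, G1 costs 39; no covering selection beats 34.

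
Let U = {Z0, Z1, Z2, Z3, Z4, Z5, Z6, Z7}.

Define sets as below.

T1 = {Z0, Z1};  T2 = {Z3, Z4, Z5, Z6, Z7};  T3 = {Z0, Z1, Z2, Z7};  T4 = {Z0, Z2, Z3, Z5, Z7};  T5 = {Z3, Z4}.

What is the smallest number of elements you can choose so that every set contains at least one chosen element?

H = {Z0, Z3} meets every set (each contains at least one member of H), and |H| = 2.
The sets T1, T5 are pairwise disjoint, so any hitting set needs a separate element for each — at least 2. Hence 2 is optimal.

2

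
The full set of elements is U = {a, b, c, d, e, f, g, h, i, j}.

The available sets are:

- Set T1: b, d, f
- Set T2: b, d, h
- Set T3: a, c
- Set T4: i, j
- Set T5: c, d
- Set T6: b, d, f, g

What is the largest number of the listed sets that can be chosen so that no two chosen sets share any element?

T3, T4, T6 are pairwise disjoint (T3={a,c}; T4={i,j}; T6={b,d,f,g}).
Every remaining set overlaps one of these, and no 4 of the listed sets are pairwise disjoint, so 3 is the maximum.

3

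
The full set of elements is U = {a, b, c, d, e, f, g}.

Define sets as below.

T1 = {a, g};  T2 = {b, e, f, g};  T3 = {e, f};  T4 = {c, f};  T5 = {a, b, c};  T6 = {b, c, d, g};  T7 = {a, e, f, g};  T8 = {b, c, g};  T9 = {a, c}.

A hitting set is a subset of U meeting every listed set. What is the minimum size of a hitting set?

3

H = {a, b, f} meets every set (each contains at least one member of H), and |H| = 3.
No choice of 2 elements meets every set, so 3 is the minimum.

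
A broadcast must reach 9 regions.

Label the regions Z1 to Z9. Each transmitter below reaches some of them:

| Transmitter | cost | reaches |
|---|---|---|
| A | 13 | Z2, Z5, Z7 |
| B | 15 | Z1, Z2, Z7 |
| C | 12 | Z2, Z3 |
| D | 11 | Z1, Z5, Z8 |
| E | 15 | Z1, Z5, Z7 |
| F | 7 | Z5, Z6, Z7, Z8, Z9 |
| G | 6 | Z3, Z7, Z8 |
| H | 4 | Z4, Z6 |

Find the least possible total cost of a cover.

B, F, G, H together cover every region (B ∪ F ∪ G ∪ H = {Z1, Z2, Z3, Z4, Z5, Z6, Z7, Z8, Z9}); total cost 15 + 7 + 6 + 4 = 32.
The greedy pick F, H, C, D costs 34; no covering selection beats 32.

32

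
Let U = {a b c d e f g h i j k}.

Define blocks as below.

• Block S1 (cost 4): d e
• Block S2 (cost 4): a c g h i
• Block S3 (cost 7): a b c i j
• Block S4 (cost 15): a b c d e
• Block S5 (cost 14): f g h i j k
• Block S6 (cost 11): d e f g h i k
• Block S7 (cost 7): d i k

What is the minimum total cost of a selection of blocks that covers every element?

18

S3, S6 together cover every element (S3 ∪ S6 = {a, b, c, d, e, f, g, h, i, j, k}); total cost 7 + 11 = 18.
The greedy pick S2, S1, S3, S6 costs 26; no covering selection beats 18.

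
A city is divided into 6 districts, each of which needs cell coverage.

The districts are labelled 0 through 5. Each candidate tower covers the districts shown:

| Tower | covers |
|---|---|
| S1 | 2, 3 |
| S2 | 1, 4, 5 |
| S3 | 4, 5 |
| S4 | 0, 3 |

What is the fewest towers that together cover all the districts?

3

S1 and S2 and S4 together: S1 ∪ S2 ∪ S4 = {0, 1, 2, 3, 4, 5} — every district is covered.
Only S4 contains 0, so S4 is forced; the remaining 4 districts need at least 2 more towers (each remaining tower adds at most 3) — so at least 3 towers are needed, and 3 is optimal.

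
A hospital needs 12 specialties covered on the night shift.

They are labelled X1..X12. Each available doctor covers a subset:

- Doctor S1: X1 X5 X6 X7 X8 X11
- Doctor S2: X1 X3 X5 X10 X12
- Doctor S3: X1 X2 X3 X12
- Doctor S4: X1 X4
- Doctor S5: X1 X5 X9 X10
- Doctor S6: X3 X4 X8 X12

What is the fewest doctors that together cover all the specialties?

Take {S1, S3, S5, S6}. Their union is {X1, X2, X3, X4, X5, X6, X7, X8, X9, X10, X11, X12}, which is all 12 specialties.
No 3 of the 6 doctors cover everything (all 20 combinations miss at least one specialty), so 4 is optimal.

4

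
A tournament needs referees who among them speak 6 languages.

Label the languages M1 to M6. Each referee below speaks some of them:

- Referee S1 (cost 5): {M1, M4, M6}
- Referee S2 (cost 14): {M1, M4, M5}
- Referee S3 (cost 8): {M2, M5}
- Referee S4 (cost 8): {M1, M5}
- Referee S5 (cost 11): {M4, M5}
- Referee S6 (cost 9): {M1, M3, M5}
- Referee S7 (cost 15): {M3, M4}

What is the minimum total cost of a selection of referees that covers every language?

22

S1, S3, S6 together cover every language (S1 ∪ S3 ∪ S6 = {M1, M2, M3, M4, M5, M6}); total cost 5 + 8 + 9 = 22.
No covering selection has total cost below 22.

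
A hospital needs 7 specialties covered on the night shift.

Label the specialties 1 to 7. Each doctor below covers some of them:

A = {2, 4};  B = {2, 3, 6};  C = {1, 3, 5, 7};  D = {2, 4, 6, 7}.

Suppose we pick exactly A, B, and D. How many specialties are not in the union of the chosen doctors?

Union of A, B, D = {2, 3, 4, 6, 7}.
Not covered: 1, 5 — 2 specialties.

2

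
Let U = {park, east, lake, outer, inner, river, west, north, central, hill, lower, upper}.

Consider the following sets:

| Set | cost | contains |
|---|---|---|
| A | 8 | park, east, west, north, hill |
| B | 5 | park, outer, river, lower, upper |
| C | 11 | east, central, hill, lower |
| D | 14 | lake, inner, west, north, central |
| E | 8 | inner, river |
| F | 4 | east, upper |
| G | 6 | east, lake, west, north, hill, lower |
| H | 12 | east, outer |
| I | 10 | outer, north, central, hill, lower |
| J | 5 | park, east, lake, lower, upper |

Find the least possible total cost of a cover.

B, D, G together cover every point (B ∪ D ∪ G = {park, east, lake, outer, inner, river, west, north, central, hill, lower, upper}); total cost 5 + 14 + 6 = 25.
No covering selection has total cost below 25.

25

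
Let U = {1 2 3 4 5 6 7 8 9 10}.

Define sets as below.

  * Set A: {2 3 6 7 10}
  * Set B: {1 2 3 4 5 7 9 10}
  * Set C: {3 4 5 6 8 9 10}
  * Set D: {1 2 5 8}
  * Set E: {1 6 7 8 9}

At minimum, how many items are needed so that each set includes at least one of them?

The 2 items {1, 10} hit every set.
No single item lies in every set, so at least 2 are needed and 2 is optimal.

2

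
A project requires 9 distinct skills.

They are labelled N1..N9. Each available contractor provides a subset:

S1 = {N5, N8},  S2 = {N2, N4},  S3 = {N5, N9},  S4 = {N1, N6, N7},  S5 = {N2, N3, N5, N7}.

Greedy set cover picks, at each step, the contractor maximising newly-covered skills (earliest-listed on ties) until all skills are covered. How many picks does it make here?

5

Greedy: pick S5 (covers 4 new) → pick S4 (covers 2 new) → pick S1 (covers 1 new) → pick S2 (covers 1 new) → pick S3 (covers 1 new). Total picks: 5.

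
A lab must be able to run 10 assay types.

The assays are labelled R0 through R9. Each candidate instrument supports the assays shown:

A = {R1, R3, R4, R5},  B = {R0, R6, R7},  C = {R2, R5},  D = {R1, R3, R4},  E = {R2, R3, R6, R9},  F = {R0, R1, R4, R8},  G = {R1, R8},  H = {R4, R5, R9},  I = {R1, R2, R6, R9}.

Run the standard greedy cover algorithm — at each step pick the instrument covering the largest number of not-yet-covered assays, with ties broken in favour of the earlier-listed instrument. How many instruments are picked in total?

4

Greedy: pick A (covers 4 new) → pick B (covers 3 new) → pick E (covers 2 new) → pick F (covers 1 new). Total picks: 4.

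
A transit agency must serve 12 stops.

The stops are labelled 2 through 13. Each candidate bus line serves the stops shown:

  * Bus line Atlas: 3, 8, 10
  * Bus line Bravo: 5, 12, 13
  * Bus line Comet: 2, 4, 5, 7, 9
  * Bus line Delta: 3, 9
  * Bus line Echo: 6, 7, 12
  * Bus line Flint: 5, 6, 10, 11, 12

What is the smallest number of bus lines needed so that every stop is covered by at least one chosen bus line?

Take {Atlas, Bravo, Comet, Flint}. Their union is {2, 3, 4, 5, 6, 7, 8, 9, 10, 11, 12, 13}, which is all 12 stops.
Only Bravo contains 13, so Bravo is forced; the remaining 9 stops need at least 3 more bus lines (each remaining bus line adds at most 4) — so at least 4 bus lines are needed, and 4 is optimal.

4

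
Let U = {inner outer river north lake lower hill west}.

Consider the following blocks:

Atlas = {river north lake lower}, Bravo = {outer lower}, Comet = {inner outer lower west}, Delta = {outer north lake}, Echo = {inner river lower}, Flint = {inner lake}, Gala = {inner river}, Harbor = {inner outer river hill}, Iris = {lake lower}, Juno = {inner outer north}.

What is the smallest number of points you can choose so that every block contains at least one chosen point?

The 3 points {inner, outer, lower} hit every block.
No choice of 2 points meets every block, so 3 is the minimum.

3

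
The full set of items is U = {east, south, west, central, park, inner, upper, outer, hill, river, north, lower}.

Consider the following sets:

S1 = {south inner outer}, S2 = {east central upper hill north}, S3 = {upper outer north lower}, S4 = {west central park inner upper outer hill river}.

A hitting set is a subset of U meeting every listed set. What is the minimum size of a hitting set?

H = {outer, hill} meets every set (each contains at least one member of H), and |H| = 2.
The sets S1, S2 are pairwise disjoint, so any hitting set needs a separate item for each — at least 2. Hence 2 is optimal.

2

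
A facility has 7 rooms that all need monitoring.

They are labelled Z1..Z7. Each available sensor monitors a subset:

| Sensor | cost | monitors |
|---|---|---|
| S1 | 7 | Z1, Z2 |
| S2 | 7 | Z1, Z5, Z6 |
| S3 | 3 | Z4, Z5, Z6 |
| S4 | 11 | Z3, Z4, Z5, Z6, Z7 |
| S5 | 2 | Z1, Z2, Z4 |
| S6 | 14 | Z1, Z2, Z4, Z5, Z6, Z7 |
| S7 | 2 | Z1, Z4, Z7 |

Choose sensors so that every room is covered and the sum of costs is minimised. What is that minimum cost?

S4, S5 together cover every room (S4 ∪ S5 = {Z1, Z2, Z3, Z4, Z5, Z6, Z7}); total cost 11 + 2 = 13.
The greedy pick S5, S3, S7, S4 costs 18; no covering selection beats 13.

13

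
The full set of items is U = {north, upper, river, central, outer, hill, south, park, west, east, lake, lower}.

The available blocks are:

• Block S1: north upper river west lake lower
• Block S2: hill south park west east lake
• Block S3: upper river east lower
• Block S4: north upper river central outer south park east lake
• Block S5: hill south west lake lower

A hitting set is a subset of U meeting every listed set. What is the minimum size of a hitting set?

Take H = {park, lower}. Each listed block contains at least one of these, so H is a hitting set of size 2.
No single item lies in every block, so at least 2 are needed and 2 is optimal.

2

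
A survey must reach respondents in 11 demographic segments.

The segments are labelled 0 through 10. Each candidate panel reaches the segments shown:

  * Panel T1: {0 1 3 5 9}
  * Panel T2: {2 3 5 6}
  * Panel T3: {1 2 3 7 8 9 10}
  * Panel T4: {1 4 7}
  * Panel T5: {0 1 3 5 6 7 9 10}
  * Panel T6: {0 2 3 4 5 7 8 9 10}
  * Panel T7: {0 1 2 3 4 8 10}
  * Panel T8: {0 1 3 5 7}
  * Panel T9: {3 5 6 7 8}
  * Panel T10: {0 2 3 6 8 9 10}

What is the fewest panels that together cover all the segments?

2

Take {T5, T7}. Their union is {0, 1, 2, 3, 4, 5, 6, 7, 8, 9, 10}, which is all 11 segments.
No single panel has all 11 segments (the largest, T6, has 9), so 2 is optimal.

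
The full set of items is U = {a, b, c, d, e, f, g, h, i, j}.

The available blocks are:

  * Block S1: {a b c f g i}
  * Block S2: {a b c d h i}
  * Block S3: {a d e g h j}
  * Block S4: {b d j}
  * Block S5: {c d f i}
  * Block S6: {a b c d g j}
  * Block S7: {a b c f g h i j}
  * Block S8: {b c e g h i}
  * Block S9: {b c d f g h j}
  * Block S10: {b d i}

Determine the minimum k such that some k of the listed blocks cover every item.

2

S1 and S3 together: S1 ∪ S3 = {a, b, c, d, e, f, g, h, i, j} — every item is covered.
No single block has all 10 items (the largest, S7, has 8), so 2 is optimal.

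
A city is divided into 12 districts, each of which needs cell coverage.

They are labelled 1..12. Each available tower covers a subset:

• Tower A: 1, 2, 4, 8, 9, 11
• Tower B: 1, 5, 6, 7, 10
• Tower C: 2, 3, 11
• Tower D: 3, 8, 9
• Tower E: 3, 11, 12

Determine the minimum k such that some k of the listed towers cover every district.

3

Take {A, B, E}. Their union is {1, 2, 3, 4, 5, 6, 7, 8, 9, 10, 11, 12}, which is all 12 districts.
Only A contains 4, so A is forced; the remaining 6 districts need at least 2 more towers (each remaining tower adds at most 4) — so at least 3 towers are needed, and 3 is optimal.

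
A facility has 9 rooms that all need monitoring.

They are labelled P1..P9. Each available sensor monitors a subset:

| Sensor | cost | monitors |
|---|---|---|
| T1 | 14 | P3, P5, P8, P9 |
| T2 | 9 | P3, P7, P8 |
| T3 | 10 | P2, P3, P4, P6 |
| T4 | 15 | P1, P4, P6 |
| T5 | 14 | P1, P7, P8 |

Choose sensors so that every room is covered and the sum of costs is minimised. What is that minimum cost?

38

T1, T3, T5 together cover every room (T1 ∪ T3 ∪ T5 = {P1, P2, P3, P4, P5, P6, P7, P8, P9}); total cost 14 + 10 + 14 = 38.
The greedy pick T3, T2, T1, T5 costs 47; no covering selection beats 38.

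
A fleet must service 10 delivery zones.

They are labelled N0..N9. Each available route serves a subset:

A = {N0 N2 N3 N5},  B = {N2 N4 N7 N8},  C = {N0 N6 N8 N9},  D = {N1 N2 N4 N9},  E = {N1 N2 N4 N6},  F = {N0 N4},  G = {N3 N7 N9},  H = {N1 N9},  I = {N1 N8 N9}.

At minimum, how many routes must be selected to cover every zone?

4

Take {A, B, E, G}. Their union is {N0, N1, N2, N3, N4, N5, N6, N7, N8, N9}, which is all 10 zones.
No 3 of the 9 routes cover everything (all 84 combinations miss at least one zone), so 4 is optimal.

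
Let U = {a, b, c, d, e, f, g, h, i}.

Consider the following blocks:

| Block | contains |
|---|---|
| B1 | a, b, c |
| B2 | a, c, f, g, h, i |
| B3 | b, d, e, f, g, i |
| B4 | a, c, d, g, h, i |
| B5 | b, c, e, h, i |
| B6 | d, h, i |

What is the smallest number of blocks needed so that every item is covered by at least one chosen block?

B3 and B4 together: B3 ∪ B4 = {a, b, c, d, e, f, g, h, i} — every item is covered.
No single block has all 9 items (the largest, B2, has 6), so 2 is optimal.

2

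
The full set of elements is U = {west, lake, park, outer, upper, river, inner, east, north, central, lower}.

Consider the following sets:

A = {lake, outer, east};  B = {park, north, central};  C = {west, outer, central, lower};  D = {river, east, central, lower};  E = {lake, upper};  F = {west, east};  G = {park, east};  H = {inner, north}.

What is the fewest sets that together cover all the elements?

B, C, D, E, and H cover everything between them: the union {west, lake, park, outer, upper, river, inner, east, north, central, lower} is all of U.
Only D contains river, so D is forced; the remaining 7 elements need at least 4 more sets (each remaining set adds at most 2) — so at least 5 sets are needed, and 5 is optimal.

5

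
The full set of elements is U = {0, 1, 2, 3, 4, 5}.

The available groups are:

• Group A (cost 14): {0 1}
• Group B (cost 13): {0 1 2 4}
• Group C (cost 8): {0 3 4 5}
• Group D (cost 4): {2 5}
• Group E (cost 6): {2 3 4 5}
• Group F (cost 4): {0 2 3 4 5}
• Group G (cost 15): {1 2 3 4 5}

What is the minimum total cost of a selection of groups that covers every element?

17

B, F together cover every element (B ∪ F = {0, 1, 2, 3, 4, 5}); total cost 13 + 4 = 17.
No covering selection has total cost below 17.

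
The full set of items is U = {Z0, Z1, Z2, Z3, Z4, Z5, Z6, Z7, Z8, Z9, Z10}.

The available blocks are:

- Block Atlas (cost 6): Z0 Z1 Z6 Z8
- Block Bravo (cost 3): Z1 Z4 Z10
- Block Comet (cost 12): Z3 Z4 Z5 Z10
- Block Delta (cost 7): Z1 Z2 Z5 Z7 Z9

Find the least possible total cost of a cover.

25

Atlas, Comet, Delta together cover every item (Atlas ∪ Comet ∪ Delta = {Z0, Z1, Z2, Z3, Z4, Z5, Z6, Z7, Z8, Z9, Z10}); total cost 6 + 12 + 7 = 25.
The greedy pick Bravo, Delta, Atlas, Comet costs 28; no covering selection beats 25.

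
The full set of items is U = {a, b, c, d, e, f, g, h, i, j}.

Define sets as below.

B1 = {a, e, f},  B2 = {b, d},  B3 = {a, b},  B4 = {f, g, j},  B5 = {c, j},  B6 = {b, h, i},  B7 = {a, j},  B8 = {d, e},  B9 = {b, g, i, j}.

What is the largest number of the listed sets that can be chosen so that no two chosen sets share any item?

B4, B6, B8 are pairwise disjoint (B4={f,g,j}; B6={b,h,i}; B8={d,e}).
Every remaining set overlaps one of these, and no 4 of the listed sets are pairwise disjoint, so 3 is the maximum.

3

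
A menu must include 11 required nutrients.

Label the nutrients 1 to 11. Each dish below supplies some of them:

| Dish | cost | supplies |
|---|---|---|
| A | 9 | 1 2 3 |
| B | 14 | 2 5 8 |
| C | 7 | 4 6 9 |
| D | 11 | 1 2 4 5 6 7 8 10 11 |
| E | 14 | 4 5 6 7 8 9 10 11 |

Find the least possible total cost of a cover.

A, E together cover every nutrient (A ∪ E = {1, 2, 3, 4, 5, 6, 7, 8, 9, 10, 11}); total cost 9 + 14 = 23.
The greedy pick D, C, A costs 27; no covering selection beats 23.

23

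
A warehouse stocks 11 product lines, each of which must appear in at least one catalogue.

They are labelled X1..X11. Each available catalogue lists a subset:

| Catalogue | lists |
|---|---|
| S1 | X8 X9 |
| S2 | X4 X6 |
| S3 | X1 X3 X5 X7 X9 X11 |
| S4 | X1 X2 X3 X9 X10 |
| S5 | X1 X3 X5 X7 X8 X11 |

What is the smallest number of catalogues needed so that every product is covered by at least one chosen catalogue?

3

S2 and S4 and S5 together: S2 ∪ S4 ∪ S5 = {X1, X2, X3, X4, X5, X6, X7, X8, X9, X10, X11} — every product is covered.
Only S4 contains X2, so S4 is forced; the remaining 6 products need at least 2 more catalogues (each remaining catalogue adds at most 4) — so at least 3 catalogues are needed, and 3 is optimal.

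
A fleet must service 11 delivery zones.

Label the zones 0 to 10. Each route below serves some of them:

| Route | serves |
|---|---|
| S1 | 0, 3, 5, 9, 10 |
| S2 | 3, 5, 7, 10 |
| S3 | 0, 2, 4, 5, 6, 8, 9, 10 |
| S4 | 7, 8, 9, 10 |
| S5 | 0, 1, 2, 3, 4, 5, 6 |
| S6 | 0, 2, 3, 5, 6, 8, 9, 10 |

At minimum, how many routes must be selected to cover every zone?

Take {S4, S5}. Their union is {0, 1, 2, 3, 4, 5, 6, 7, 8, 9, 10}, which is all 11 zones.
No single route has all 11 zones (the largest, S3, has 8), so 2 is optimal.

2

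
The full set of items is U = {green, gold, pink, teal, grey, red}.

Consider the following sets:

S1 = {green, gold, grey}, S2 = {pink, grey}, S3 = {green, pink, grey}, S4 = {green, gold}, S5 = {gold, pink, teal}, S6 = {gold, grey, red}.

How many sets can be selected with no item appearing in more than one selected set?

2

S2, S4 are pairwise disjoint (S2={pink,grey}; S4={green,gold}).
Every remaining set overlaps one of these, and no 3 of the listed sets are pairwise disjoint, so 2 is the maximum.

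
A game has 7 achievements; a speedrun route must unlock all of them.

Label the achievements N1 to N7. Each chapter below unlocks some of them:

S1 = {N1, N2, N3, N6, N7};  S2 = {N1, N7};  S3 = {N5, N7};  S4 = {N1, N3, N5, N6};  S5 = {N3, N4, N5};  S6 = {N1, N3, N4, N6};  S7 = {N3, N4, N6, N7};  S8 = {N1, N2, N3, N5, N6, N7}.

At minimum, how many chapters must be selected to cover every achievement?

Take {S6, S8}. Their union is {N1, N2, N3, N4, N5, N6, N7}, which is all 7 achievements.
No single chapter has all 7 achievements (the largest, S8, has 6), so 2 is optimal.

2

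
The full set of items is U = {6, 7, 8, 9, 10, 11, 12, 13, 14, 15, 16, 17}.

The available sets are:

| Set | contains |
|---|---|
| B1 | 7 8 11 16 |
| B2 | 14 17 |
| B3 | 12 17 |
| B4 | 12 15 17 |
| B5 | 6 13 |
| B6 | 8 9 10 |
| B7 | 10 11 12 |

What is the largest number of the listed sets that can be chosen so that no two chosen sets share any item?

B2, B5, B6 are pairwise disjoint (B2={14,17}; B5={6,13}; B6={8,9,10}).
Every remaining set overlaps one of these, and no 4 of the listed sets are pairwise disjoint, so 3 is the maximum.

3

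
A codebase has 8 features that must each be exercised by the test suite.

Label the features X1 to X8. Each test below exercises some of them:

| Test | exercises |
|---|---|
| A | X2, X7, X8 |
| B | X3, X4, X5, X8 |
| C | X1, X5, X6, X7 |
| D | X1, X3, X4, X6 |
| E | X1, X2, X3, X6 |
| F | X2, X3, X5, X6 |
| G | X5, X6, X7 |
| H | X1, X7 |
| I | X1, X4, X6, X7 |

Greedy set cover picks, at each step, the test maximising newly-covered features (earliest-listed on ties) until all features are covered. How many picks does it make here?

3

Greedy: pick B (covers 4 new) → pick C (covers 3 new) → pick A (covers 1 new). Total picks: 3.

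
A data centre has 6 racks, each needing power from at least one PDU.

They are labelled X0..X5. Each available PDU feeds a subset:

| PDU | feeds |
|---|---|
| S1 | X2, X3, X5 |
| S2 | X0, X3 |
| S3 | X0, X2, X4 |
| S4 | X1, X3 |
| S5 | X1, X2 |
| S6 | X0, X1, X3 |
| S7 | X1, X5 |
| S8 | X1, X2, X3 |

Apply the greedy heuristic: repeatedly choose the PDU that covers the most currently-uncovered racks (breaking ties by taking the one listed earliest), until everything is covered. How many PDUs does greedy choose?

3

Greedy: pick S1 (covers 3 new) → pick S3 (covers 2 new) → pick S4 (covers 1 new). Total picks: 3.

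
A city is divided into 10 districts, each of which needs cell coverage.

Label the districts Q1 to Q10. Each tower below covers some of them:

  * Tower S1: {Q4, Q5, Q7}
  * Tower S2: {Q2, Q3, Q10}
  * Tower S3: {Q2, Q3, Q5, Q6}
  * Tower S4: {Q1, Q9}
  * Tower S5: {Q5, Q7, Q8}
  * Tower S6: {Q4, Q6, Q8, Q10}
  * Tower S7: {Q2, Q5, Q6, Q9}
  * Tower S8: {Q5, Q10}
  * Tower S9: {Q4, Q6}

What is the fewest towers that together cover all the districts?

Take {S1, S2, S4, S6}. Their union is {Q1, Q2, Q3, Q4, Q5, Q6, Q7, Q8, Q9, Q10}, which is all 10 districts.
No 3 of the 9 towers cover everything (all 84 combinations miss at least one district), so 4 is optimal.

4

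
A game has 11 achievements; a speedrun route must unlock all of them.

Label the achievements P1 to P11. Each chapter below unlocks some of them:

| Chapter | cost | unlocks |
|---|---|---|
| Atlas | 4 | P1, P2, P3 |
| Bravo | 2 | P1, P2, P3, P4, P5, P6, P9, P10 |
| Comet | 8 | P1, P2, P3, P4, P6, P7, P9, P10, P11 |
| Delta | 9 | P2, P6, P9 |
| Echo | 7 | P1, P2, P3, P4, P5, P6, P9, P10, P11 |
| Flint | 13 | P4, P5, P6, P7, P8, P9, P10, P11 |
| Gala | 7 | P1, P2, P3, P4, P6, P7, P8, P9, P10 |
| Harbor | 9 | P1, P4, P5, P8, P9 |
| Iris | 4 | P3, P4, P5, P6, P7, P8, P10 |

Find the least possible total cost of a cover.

11

Echo, Iris together cover every achievement (Echo ∪ Iris = {P1, P2, P3, P4, P5, P6, P7, P8, P9, P10, P11}); total cost 7 + 4 = 11.
The greedy pick Bravo, Iris, Echo costs 13; no covering selection beats 11.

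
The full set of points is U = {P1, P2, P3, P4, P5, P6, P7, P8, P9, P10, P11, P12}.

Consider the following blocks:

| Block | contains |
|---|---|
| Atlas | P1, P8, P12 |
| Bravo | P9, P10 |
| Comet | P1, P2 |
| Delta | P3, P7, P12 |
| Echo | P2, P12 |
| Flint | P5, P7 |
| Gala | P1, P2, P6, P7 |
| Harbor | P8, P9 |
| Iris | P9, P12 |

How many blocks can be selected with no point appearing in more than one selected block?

3

Comet, Delta, Harbor are pairwise disjoint (Comet={P1,P2}; Delta={P3,P7,P12}; Harbor={P8,P9}).
Every remaining block overlaps one of these, and no 4 of the listed blocks are pairwise disjoint, so 3 is the maximum.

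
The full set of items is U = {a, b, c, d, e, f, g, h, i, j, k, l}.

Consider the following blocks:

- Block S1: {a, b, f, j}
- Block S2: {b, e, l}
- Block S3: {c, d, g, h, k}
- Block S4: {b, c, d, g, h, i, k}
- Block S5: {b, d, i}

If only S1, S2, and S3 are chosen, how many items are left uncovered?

1

Union of S1, S2, S3 = {a, b, c, d, e, f, g, h, j, k, l}.
Not covered: i — 1 item.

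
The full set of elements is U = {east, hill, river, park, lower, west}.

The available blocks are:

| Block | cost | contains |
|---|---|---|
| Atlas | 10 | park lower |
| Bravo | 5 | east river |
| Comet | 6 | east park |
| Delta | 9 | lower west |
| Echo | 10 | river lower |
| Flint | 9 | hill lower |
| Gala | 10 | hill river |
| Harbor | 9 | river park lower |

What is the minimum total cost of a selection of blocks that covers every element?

25

Comet, Delta, Gala together cover every element (Comet ∪ Delta ∪ Gala = {east, hill, river, park, lower, west}); total cost 6 + 9 + 10 = 25.
The greedy pick Bravo, Delta, Comet, Flint costs 29; no covering selection beats 25.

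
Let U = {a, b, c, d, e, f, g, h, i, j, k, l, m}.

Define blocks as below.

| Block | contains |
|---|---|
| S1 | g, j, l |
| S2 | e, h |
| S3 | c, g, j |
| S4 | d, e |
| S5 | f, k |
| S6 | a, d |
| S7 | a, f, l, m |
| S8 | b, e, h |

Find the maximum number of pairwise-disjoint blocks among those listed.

S3, S5, S6, S8 are pairwise disjoint (S3={c,g,j}; S5={f,k}; S6={a,d}; S8={b,e,h}).
Every remaining block overlaps one of these, and no 5 of the listed blocks are pairwise disjoint, so 4 is the maximum.

4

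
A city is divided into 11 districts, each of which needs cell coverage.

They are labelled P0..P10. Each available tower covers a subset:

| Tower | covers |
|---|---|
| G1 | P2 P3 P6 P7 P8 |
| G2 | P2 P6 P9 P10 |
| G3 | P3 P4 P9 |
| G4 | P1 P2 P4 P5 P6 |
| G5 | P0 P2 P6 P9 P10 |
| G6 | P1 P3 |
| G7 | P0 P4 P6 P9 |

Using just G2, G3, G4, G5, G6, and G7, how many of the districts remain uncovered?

Union of G2, G3, G4, G5, G6, G7 = {P0, P1, P2, P3, P4, P5, P6, P9, P10}.
Not covered: P7, P8 — 2 districts.

2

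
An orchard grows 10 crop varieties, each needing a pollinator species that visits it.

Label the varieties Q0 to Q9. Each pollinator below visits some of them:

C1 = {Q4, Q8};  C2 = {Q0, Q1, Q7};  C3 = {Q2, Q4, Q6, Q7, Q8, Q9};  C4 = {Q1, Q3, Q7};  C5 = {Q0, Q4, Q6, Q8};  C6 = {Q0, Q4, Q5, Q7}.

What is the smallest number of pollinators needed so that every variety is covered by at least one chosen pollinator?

C3 and C4 and C6 together: C3 ∪ C4 ∪ C6 = {Q0, Q1, Q2, Q3, Q4, Q5, Q6, Q7, Q8, Q9} — every variety is covered.
Only C3 contains Q2, so C3 is forced; the remaining 4 varieties need at least 2 more pollinators (each remaining pollinator adds at most 2) — so at least 3 pollinators are needed, and 3 is optimal.

3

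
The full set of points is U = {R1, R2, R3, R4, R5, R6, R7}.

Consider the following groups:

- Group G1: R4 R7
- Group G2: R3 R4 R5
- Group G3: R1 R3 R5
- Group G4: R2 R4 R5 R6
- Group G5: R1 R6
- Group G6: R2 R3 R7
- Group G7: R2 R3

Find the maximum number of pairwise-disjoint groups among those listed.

3

G1, G5, G7 are pairwise disjoint (G1={R4,R7}; G5={R1,R6}; G7={R2,R3}).
Every remaining group overlaps one of these, and no 4 of the listed groups are pairwise disjoint, so 3 is the maximum.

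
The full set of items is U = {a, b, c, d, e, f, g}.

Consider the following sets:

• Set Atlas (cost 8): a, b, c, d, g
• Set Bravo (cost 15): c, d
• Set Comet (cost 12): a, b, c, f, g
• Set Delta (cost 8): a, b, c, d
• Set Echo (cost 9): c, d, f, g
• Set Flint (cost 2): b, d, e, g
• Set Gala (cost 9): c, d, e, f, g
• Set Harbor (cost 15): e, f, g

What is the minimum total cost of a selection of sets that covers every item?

14

Comet, Flint together cover every item (Comet ∪ Flint = {a, b, c, d, e, f, g}); total cost 12 + 2 = 14.
The greedy pick Flint, Atlas, Echo costs 19; no covering selection beats 14.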